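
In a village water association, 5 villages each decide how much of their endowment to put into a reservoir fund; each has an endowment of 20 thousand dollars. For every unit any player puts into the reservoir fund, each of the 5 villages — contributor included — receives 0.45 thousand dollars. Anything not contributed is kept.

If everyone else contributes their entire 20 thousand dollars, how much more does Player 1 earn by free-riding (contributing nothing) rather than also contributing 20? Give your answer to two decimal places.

Switching from a contribution of 20 to 0 lets Player 1 keep an extra 20 thousand dollars, but lowers the reservoir fund by 20, which costs Player 1 their own share of that drop: 0.45 × 20 = 9.00.
Net gain = 20 − 9.00 = 11.00. The private return per contributed unit (0.45) is below 1, so free-riding is indeed the best response regardless of what the others do.

11.00 thousand dollars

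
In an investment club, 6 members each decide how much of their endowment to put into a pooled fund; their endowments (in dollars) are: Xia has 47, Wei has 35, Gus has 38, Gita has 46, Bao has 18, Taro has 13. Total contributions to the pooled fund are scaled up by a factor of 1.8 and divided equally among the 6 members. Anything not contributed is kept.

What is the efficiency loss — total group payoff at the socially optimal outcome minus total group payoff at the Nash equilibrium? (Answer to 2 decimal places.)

157.60 dollars

The private return per contributed unit is 1.8/6 = 0.3000 < 1 for every player regardless of endowment, so the Nash equilibrium is zero contribution and the group total is Σ E_j = 47 + 35 + 38 + 46 + 18 + 13 = 197.
Each contributed unit returns 1.800 to the group, so the social optimum is full contribution by everyone: group total = 1.800 × 197 = 354.60.
Efficiency loss = (1.800 − 1) × 197 = 157.60.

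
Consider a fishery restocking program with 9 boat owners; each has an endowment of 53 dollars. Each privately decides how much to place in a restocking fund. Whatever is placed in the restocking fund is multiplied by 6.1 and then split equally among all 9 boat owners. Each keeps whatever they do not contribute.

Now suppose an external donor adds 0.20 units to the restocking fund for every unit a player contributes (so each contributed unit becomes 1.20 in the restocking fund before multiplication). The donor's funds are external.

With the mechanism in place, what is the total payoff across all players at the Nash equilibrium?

477.00 dollars

The effective private return is 6.1 × 1.20 / 9 = 0.8133, which is still under 1, so the mechanism doesn't change anyone's dominant strategy: zero contribution.
Everyone keeps their endowment and the group total is 9 × 53 = 477.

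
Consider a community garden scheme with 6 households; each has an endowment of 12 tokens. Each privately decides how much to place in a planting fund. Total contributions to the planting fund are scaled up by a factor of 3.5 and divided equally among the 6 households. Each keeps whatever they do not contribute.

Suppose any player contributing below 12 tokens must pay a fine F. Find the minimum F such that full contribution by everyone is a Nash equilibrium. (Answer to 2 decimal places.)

5.00 tokens

Given the others contribute fully, the best deviation is to contribute 0 (any partial contribution still incurs the fine and gives up units whose private return 0.5833 is below 1).
Deviating from 12 to 0 saves 12 tokens but forfeits the deviator's share of the drop in the planting fund: 3.5/6 × 12 = 7.00.
So the deviation gain is 12 − 7.00 = 5.00, and the fine must be at least 5.00 tokens to wipe it out.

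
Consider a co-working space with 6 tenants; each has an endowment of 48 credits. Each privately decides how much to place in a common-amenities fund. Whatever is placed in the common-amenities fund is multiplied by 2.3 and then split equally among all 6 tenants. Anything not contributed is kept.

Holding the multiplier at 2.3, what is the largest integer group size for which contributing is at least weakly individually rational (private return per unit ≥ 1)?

2

Private return per unit is 2.3/(group size), which is ≥ 1 whenever the group size is ≤ 2.3.
The largest such integer is 2.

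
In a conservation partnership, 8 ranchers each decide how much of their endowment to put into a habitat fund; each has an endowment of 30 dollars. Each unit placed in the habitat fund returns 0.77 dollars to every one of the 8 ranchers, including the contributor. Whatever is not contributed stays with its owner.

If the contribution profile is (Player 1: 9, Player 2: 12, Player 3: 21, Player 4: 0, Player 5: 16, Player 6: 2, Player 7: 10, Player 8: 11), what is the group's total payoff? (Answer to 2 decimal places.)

Total contributed: 9 + 12 + 21 + 0 + 16 + 2 + 10 + 11 = 81; total kept: 8 × 30 − 81 = 159.
The habitat fund pays out 0.77 × 8 × 81 = 498.96 in aggregate.
Group total = 159 + 498.96 = 657.96.

657.96 dollars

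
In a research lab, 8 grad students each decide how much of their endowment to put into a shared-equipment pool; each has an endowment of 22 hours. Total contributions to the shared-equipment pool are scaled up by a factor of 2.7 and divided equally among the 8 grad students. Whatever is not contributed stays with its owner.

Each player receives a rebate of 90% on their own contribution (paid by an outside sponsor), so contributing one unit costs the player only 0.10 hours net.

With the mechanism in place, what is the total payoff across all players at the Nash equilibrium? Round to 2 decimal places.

With the mechanism, a contributed unit returns (2.7/8) / 0.10 = 3.3750 per unit of net cost to the contributor — now above 1 — so contributing fully is weakly dominant for every player.
So the Nash equilibrium is full contribution by all 8; the group earns 8 × (22 × 0.90 + 2.7 × 22) = 633.60.

633.60 hours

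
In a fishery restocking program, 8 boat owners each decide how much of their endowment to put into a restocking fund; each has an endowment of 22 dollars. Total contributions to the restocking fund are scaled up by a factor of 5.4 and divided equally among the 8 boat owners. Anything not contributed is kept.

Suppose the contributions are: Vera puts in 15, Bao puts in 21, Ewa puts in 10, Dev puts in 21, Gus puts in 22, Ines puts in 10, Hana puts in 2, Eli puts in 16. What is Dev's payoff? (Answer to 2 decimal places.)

79.98 dollars

Total contributed: 15 + 21 + 10 + 21 + 22 + 10 + 2 + 16 = 117.
Each receives 5.4 × 117 / 8 = 78.98 from the restocking fund.
Dev keeps 22 − 21 = 1, so Dev's payoff is 1 + 78.98 = 79.98.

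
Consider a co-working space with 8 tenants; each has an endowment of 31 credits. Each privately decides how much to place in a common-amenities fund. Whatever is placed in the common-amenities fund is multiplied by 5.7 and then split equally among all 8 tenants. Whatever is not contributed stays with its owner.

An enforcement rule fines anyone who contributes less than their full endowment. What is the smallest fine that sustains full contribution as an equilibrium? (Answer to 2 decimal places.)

8.91 credits

Given the others contribute fully, the best deviation is to contribute 0 (any partial contribution still incurs the fine and gives up units whose private return 0.7125 is below 1).
Deviating from 31 to 0 saves 31 credits but forfeits the deviator's share of the drop in the common-amenities fund: 5.7/8 × 31 = 22.09.
So the deviation gain is 31 − 22.09 = 8.91, and the fine must be at least 8.91 credits to wipe it out.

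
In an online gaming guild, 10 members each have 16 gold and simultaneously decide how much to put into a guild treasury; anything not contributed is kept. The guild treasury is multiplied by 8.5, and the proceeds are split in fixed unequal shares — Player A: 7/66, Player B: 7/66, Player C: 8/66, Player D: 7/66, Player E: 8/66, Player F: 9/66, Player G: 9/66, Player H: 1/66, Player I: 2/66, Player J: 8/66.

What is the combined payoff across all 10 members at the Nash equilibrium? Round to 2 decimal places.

760.00 gold

For player j, contributing a unit is worthwhile iff 8.5 × (j's share) ≥ 1, i.e. iff j's share is at least 0.1176.
Player C, Player E, Player F, Player G and Player J are above the threshold, contributing 16 each; the remaining 5 contribute 0. Total contributed: 80.
The guild treasury pays out 8.5 × 80 = 680.00 in total (split across the unequal shares, but the aggregate is all that matters for the group sum).
The 5 free-riders keep 16 each, adding 80. Group total = 80 + 680.00 = 760.00.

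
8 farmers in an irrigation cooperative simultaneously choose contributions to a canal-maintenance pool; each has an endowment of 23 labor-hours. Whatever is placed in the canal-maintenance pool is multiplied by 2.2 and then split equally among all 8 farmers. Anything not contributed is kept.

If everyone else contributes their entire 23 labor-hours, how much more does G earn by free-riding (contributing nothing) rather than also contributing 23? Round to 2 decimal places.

16.68 labor-hours

Switching from a contribution of 23 to 0 lets G keep an extra 23 labor-hours, but lowers the canal-maintenance pool by 23, which costs G their own share of that drop: 2.2/8 × 23 = 6.32.
Net gain = 23 − 6.32 = 16.68. The private return per contributed unit (0.2750) is below 1, so free-riding is indeed the best response regardless of what the others do.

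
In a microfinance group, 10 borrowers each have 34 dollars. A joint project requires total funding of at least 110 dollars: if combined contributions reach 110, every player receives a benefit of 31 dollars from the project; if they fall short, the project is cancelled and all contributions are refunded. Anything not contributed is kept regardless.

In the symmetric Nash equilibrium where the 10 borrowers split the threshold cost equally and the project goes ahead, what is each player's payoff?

Equal share of the threshold: 110/10 = 11.
At this profile no one gains by cutting their contribution: any cut drops the total below 110, the project is cancelled, contributions are refunded, and the deviator ends with 34, which is less than 34 − 11 + 31 = 54. Contributing more than 11 just wastes the excess. So contributing exactly 11 is a best response.
Each player's payoff: 34 − 11 + 31 = 54.

54 dollars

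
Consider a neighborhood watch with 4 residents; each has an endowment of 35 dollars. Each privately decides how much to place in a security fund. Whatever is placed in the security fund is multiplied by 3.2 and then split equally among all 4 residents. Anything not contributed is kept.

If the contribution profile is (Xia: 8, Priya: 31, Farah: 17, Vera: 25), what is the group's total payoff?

Total contributed: 8 + 31 + 17 + 25 = 81; total kept: 4 × 35 − 81 = 59.
The security fund pays out 3.2 × 81 = 259.20 in aggregate.
Group total = 59 + 259.20 = 318.20.

318.20 dollars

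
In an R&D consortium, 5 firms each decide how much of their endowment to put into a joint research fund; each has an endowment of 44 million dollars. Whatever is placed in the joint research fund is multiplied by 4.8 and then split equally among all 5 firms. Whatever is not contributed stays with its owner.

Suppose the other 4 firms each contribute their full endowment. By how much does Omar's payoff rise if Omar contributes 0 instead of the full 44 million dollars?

Switching from a contribution of 44 to 0 lets Omar keep an extra 44 million dollars, but lowers the joint research fund by 44, which costs Omar their own share of that drop: 4.8/5 × 44 = 42.24.
Net gain = 44 − 42.24 = 1.76. The private return per contributed unit (0.9600) is below 1, so free-riding is indeed the best response regardless of what the others do.

1.76 million dollars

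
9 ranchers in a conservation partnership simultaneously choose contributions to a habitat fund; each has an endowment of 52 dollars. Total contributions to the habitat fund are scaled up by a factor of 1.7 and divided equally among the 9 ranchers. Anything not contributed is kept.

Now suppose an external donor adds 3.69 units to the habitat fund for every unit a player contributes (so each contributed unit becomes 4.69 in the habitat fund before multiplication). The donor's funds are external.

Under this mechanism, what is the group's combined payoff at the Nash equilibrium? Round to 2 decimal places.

468.00 dollars

With the mechanism, a contributed unit returns 1.7 × 4.69 / 9 = 0.8859 per unit of net cost — still below 1 — so contributing 0 remains dominant for every player.
At the Nash equilibrium no one contributes; group total payoff = 9 × 52 = 468.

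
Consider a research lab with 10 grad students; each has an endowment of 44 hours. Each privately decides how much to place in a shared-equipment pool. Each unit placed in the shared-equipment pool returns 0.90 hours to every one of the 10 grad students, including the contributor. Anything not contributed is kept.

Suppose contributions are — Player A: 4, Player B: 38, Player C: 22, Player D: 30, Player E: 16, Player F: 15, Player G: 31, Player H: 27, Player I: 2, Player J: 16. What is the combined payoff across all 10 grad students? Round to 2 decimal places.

2048.00 hours

Total contributed: 4 + 38 + 22 + 30 + 16 + 15 + 31 + 27 + 2 + 16 = 201; total kept: 10 × 44 − 201 = 239.
The shared-equipment pool pays out 0.90 × 10 × 201 = 1809.00 in aggregate.
Group total = 239 + 1809.00 = 2048.00.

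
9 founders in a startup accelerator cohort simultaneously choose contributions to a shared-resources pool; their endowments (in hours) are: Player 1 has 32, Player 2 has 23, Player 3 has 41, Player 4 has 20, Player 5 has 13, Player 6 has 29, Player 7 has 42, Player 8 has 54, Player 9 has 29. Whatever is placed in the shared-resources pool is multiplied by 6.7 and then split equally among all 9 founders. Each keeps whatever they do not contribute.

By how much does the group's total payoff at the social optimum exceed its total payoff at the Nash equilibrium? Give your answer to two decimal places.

1613.10 hours

The private return per contributed unit is 6.7/9 = 0.7444 < 1 for every player regardless of endowment, so the Nash equilibrium is zero contribution and the group total is Σ E_j = 32 + 23 + 41 + 20 + 13 + 29 + 42 + 54 + 29 = 283.
Each contributed unit returns 6.700 to the group, so the social optimum is full contribution by everyone: group total = 6.700 × 283 = 1896.10.
Efficiency loss = (6.700 − 1) × 283 = 1613.10.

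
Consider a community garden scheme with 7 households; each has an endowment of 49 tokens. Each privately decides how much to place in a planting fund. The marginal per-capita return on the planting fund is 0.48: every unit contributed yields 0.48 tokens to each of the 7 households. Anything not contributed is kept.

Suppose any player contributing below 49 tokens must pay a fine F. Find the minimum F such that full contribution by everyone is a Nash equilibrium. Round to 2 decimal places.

Given the others contribute fully, the best deviation is to contribute 0 (any partial contribution still incurs the fine and gives up units whose private return 0.48 is below 1).
Deviating from 49 to 0 saves 49 tokens but forfeits the deviator's share of the drop in the planting fund: 0.48 × 49 = 23.52.
So the deviation gain is 49 − 23.52 = 25.48, and the fine must be at least 25.48 tokens to wipe it out.

25.48 tokens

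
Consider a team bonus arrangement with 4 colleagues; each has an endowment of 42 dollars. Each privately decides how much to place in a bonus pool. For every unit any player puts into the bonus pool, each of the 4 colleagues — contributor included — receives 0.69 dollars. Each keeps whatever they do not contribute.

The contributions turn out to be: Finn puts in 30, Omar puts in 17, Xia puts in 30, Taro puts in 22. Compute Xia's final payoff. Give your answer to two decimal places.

80.31 dollars

Total contributed: 30 + 17 + 30 + 22 = 99.
Each receives 0.69 × 99 = 68.31 from the bonus pool.
Xia keeps 42 − 30 = 12, so Xia's payoff is 12 + 68.31 = 80.31.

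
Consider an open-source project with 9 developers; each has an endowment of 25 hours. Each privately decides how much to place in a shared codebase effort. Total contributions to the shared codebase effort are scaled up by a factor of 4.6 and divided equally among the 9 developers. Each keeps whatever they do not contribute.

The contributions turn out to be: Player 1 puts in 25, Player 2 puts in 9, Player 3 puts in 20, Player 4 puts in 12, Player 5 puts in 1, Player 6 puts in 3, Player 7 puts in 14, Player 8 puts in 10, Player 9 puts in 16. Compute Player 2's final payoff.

72.22 hours

Total contributed: 25 + 9 + 20 + 12 + 1 + 3 + 14 + 10 + 16 = 110.
Each receives 4.6 × 110 / 9 = 56.22 from the shared codebase effort.
Player 2 keeps 25 − 9 = 16, so Player 2's payoff is 16 + 56.22 = 72.22.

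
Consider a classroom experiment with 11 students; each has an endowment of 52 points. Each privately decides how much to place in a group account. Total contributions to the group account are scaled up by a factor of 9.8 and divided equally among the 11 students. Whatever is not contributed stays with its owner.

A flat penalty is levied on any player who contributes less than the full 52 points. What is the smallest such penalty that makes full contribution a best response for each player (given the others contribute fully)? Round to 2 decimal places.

Given the others contribute fully, the best deviation is to contribute 0 (any partial contribution still incurs the fine and gives up units whose private return 0.8909 is below 1).
Deviating from 52 to 0 saves 52 points but forfeits the deviator's share of the drop in the group account: 9.8/11 × 52 = 46.33.
So the deviation gain is 52 − 46.33 = 5.67, and the fine must be at least 5.67 points to wipe it out.

5.67 points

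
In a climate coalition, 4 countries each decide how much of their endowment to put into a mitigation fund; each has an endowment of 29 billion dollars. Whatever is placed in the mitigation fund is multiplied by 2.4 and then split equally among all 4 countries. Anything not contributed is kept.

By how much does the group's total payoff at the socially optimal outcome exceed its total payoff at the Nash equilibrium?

162.40 billion dollars

Each contributed unit returns 2.4/4 = 0.6000 to its contributor — below 1 — so contributing 0 is dominant for every player. At the Nash equilibrium everyone keeps their 29, and the group total is 4 × 29 = 116.
Each contributed unit returns 2.400 to the group as a whole (0.6000 to each of 4 players), which exceeds 1, so the social optimum is full contribution: group total = 2.400 × 116 = 278.40.
Efficiency loss = 278.40 − 116 = 162.40.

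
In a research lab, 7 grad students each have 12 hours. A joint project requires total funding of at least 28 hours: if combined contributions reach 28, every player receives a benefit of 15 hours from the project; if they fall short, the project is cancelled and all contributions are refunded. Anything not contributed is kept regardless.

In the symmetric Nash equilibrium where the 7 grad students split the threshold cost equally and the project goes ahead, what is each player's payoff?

23 hours

Equal share of the threshold: 28/7 = 4.
At this profile no one gains by cutting their contribution: any cut drops the total below 28, the project is cancelled, contributions are refunded, and the deviator ends with 12, which is less than 12 − 4 + 15 = 23. Contributing more than 4 just wastes the excess. So contributing exactly 4 is a best response.
Each player's payoff: 12 − 4 + 15 = 23.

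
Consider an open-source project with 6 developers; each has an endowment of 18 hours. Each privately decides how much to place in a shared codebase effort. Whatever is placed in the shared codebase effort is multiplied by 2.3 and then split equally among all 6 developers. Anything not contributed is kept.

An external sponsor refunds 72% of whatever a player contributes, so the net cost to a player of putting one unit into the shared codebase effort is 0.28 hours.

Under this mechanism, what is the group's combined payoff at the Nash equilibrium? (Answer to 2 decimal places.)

With the mechanism, a contributed unit returns (2.3/6) / 0.28 = 1.3690 per unit of net cost to the contributor — now above 1 — so contributing fully is weakly dominant for every player.
So the Nash equilibrium is full contribution by all 6; the group earns 6 × (18 × 0.72 + 2.3 × 18) = 326.16.

326.16 hours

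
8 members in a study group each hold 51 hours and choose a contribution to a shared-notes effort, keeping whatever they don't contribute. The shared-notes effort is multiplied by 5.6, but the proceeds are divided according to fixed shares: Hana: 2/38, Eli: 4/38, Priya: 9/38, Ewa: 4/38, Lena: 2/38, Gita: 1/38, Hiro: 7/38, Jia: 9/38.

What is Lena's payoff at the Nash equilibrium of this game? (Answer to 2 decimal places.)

96.09 hours

A player with share s gets back 5.6·s per unit contributed, so full contribution is dominant for anyone with s > 1/5.6 = 0.1786 and zero contribution is dominant for anyone below.
Priya, Hiro and Jia clear that bar, contributing 51 each; the remaining 5 contribute 0. Total contributed: 153.
Lena keeps 51 and receives 5.6 × 153 × 2/38 = 45.09 from the shared-notes effort, for a payoff of 96.09.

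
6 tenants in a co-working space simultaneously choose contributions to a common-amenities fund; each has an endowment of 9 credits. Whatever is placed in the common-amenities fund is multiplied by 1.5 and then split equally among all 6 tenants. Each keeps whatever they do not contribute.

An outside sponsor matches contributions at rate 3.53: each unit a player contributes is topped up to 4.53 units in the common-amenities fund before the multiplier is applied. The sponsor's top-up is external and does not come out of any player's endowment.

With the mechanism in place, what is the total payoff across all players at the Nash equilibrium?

366.93 credits

Under the mechanism each unit contributed yields 1.5 × 4.53 / 6 = 1.1325 back to its contributor per unit of net cost, which exceeds 1, making full contribution the dominant choice for everyone.
At the Nash equilibrium everyone contributes 9. Group total payoff = 1.5 × 4.53 × 54 = 366.93.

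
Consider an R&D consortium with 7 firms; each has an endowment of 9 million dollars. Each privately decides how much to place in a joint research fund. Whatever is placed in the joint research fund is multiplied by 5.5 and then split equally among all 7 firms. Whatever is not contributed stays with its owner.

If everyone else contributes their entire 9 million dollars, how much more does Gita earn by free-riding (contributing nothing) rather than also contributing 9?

1.93 million dollars

Switching from a contribution of 9 to 0 lets Gita keep an extra 9 million dollars, but lowers the joint research fund by 9, which costs Gita their own share of that drop: 5.5/7 × 9 = 7.07.
Net gain = 9 − 7.07 = 1.93. The private return per contributed unit (0.7857) is below 1, so free-riding is indeed the best response regardless of what the others do.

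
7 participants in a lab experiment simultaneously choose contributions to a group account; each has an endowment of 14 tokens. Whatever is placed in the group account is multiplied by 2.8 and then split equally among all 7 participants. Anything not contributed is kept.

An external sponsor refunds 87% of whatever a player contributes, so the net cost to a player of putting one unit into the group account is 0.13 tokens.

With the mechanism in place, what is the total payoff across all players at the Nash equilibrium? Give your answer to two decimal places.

Under the mechanism each unit contributed yields (2.8/7) / 0.13 = 3.0769 back to its contributor per unit of net cost, which exceeds 1, making full contribution the dominant choice for everyone.
At the Nash equilibrium everyone contributes 14. Group total payoff = 7 × (14 × 0.87 + 2.8 × 14) = 359.66.

359.66 tokens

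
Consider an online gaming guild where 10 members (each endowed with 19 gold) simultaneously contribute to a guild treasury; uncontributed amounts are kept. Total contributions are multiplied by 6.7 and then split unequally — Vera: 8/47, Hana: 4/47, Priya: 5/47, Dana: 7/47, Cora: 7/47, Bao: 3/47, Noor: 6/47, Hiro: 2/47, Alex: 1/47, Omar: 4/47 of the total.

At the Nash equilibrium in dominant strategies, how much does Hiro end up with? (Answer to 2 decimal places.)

Each unit j contributes comes back to j as 6.7 × (j's share), so j prefers to contribute only if that share exceeds 1/6.7 = 0.1493; otherwise keeping the unit dominates.
Only Vera (8/47) clears that bar, contributing 19; the remaining 9 contribute 0. Total contributed: 19.
Hiro keeps 19 and receives 6.7 × 19 × 2/47 = 5.42 from the guild treasury, for a payoff of 24.42.

24.42 gold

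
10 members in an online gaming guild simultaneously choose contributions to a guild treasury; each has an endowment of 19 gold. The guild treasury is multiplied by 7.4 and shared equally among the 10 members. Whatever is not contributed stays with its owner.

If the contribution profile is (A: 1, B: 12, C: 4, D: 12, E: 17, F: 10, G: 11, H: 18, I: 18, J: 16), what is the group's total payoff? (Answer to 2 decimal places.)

951.60 gold

Total contributed: 1 + 12 + 4 + 12 + 17 + 10 + 11 + 18 + 18 + 16 = 119; total kept: 10 × 19 − 119 = 71.
The guild treasury pays out 7.4 × 119 = 880.60 in aggregate.
Group total = 71 + 880.60 = 951.60.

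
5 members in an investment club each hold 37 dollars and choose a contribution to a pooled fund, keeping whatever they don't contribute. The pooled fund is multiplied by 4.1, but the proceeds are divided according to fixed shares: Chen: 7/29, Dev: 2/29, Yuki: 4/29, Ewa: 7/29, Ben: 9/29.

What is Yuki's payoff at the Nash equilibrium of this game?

Each unit j contributes comes back to j as 4.1 × (j's share), so j prefers to contribute only if that share exceeds 1/4.1 = 0.2439; otherwise keeping the unit dominates.
The only share above 0.2439 is Ben's 9/29, contributing 37; the remaining 4 contribute 0. Total contributed: 37.
Yuki keeps 37 and receives 4.1 × 37 × 4/29 = 20.92 from the pooled fund, for a payoff of 57.92.

57.92 dollars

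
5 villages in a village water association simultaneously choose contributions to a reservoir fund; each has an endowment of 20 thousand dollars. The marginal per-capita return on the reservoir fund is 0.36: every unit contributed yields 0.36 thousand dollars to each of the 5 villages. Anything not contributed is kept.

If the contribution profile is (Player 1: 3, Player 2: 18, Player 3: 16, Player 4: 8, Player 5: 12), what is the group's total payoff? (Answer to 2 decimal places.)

145.60 thousand dollars

Total contributed: 3 + 18 + 16 + 8 + 12 = 57; total kept: 5 × 20 − 57 = 43.
The reservoir fund pays out 0.36 × 5 × 57 = 102.60 in aggregate.
Group total = 43 + 102.60 = 145.60.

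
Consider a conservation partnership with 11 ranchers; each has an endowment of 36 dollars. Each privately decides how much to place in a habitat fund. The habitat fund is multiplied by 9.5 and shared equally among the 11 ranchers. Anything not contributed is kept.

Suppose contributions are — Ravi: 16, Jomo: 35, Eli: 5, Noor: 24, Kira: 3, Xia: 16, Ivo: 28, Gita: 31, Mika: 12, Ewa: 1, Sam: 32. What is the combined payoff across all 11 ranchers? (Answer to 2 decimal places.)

2121.50 dollars

Total contributed: 16 + 35 + 5 + 24 + 3 + 16 + 28 + 31 + 12 + 1 + 32 = 203; total kept: 11 × 36 − 203 = 193.
The habitat fund pays out 9.5 × 203 = 1928.50 in aggregate.
Group total = 193 + 1928.50 = 2121.50.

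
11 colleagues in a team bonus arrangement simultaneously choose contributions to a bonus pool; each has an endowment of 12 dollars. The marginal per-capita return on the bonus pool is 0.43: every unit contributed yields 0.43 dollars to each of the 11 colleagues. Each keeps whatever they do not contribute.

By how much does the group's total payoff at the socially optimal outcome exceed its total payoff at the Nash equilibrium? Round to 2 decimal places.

492.36 dollars

The private return per contributed unit is 0.43 < 1, so contributing 0 is dominant for every player. At the Nash equilibrium everyone keeps their 12, and the group total is 11 × 12 = 132.
Each contributed unit returns 4.730 to the group as a whole (0.43 to each of 11 players), which exceeds 1, so the social optimum is full contribution: group total = 4.730 × 132 = 624.36.
Efficiency loss = 624.36 − 132 = 492.36.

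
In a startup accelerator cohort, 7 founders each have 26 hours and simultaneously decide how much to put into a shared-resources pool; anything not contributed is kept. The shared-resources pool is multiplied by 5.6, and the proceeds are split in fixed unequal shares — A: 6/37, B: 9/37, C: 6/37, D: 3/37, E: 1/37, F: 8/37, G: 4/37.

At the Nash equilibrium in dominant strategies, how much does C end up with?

Each unit j contributes comes back to j as 5.6 × (j's share), so j prefers to contribute only if that share exceeds 1/5.6 = 0.1786; otherwise keeping the unit dominates.
The shares above 0.1786 belong to B and F, contributing 26 each; the remaining 5 contribute 0. Total contributed: 52.
C keeps 26 and receives 5.6 × 52 × 6/37 = 47.22 from the shared-resources pool, for a payoff of 73.22.

73.22 hours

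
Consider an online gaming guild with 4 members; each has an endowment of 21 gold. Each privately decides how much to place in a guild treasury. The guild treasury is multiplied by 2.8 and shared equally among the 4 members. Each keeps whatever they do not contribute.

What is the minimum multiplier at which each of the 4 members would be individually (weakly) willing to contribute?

A contributed unit returns (multiplier)/4 to its contributor.
This reaches 1 exactly when the multiplier is 4.

4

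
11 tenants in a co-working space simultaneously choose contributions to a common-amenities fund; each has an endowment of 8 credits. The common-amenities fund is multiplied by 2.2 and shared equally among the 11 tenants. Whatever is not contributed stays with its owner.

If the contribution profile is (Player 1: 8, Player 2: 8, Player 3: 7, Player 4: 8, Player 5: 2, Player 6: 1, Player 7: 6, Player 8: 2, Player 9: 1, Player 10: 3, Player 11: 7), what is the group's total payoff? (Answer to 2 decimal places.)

Total contributed: 8 + 8 + 7 + 8 + 2 + 1 + 6 + 2 + 1 + 3 + 7 = 53; total kept: 11 × 8 − 53 = 35.
The common-amenities fund pays out 2.2 × 53 = 116.60 in aggregate.
Group total = 35 + 116.60 = 151.60.

151.60 credits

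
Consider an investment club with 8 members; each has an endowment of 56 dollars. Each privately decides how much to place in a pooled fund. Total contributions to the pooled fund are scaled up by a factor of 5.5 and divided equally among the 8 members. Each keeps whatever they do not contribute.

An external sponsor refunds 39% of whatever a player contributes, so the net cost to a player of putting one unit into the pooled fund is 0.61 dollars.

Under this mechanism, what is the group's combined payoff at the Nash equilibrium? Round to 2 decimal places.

2638.72 dollars

Under the mechanism each unit contributed yields (5.5/8) / 0.61 = 1.1270 back to its contributor per unit of net cost, which exceeds 1, making full contribution the dominant choice for everyone.
So the Nash equilibrium is full contribution by all 8; the group earns 8 × (56 × 0.39 + 5.5 × 56) = 2638.72.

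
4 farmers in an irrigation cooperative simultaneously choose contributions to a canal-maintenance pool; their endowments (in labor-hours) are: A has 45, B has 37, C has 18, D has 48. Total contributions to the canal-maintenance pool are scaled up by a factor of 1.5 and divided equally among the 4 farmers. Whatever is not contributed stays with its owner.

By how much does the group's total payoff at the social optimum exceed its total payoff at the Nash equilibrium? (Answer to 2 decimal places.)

74.00 labor-hours

The private return per contributed unit is 1.5/4 = 0.3750 < 1 for every player regardless of endowment, so the Nash equilibrium is zero contribution and the group total is Σ E_j = 45 + 37 + 18 + 48 = 148.
Each contributed unit returns 1.500 to the group, so the social optimum is full contribution by everyone: group total = 1.500 × 148 = 222.00.
Efficiency loss = (1.500 − 1) × 148 = 74.00.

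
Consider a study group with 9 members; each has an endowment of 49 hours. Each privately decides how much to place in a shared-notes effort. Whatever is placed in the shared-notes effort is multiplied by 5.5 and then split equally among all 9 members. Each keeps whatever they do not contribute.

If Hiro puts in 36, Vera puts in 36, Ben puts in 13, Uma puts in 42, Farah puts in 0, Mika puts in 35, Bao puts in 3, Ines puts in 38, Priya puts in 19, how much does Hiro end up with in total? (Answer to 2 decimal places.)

Total contributed: 36 + 36 + 13 + 42 + 0 + 35 + 3 + 38 + 19 = 222.
Each receives 5.5 × 222 / 9 = 135.67 from the shared-notes effort.
Hiro keeps 49 − 36 = 13, so Hiro's payoff is 13 + 135.67 = 148.67.

148.67 hours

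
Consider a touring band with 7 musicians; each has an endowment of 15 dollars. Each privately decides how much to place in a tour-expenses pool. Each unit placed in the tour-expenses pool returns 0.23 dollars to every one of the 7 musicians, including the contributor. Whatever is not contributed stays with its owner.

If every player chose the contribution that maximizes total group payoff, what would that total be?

Each contributed unit returns 1.610 to the group as a whole (0.23 to each of 7 players), which exceeds 1, so the social optimum is full contribution: group total = 1.610 × 105 = 169.05.

169.05 dollars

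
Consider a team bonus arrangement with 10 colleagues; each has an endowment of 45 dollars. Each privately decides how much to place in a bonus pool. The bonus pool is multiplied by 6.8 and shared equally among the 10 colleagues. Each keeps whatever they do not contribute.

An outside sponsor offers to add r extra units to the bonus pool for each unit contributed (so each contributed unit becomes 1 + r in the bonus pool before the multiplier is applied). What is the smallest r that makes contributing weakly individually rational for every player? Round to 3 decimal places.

With matching at rate r, one contributed unit becomes (1 + r) in the bonus pool and returns 6.8 × (1 + r) / 10 to the contributor.
Setting this equal to 1: 1 + r = 10/6.8 = 1.4706.
So the minimum matching rate is r = 1.4706 − 1 = 0.471.

0.471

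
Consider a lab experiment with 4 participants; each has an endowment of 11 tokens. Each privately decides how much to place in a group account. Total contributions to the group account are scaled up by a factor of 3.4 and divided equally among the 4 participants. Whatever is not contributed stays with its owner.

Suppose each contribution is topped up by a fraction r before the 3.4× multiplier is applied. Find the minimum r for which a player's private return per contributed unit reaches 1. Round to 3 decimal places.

0.176

With matching at rate r, one contributed unit becomes (1 + r) in the group account and returns 3.4 × (1 + r) / 4 to the contributor.
Setting this equal to 1: 1 + r = 4/3.4 = 1.1765.
So the minimum matching rate is r = 1.1765 − 1 = 0.176.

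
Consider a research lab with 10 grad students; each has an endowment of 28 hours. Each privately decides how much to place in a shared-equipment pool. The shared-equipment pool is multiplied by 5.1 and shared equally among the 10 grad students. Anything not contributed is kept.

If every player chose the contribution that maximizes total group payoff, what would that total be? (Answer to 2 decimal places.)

1428.00 hours

Each contributed unit returns 5.100 to the group as a whole (0.5100 to each of 10 players), which exceeds 1, so the social optimum is full contribution: group total = 5.100 × 280 = 1428.00.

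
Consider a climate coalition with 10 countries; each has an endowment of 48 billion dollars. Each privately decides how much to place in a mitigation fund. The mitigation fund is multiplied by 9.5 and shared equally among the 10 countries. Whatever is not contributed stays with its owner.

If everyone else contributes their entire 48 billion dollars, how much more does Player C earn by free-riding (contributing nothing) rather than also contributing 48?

Switching from a contribution of 48 to 0 lets Player C keep an extra 48 billion dollars, but lowers the mitigation fund by 48, which costs Player C their own share of that drop: 9.5/10 × 48 = 45.60.
Net gain = 48 − 45.60 = 2.40. The private return per contributed unit (0.9500) is below 1, so free-riding is indeed the best response regardless of what the others do.

2.40 billion dollars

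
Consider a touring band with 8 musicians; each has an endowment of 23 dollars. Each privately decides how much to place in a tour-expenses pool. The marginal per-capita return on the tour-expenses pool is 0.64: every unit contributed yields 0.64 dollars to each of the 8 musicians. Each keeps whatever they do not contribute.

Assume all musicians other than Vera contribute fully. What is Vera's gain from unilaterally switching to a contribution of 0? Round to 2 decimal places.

Switching from a contribution of 23 to 0 lets Vera keep an extra 23 dollars, but lowers the tour-expenses pool by 23, which costs Vera their own share of that drop: 0.64 × 23 = 14.72.
Net gain = 23 − 14.72 = 8.28. The private return per contributed unit (0.64) is below 1, so free-riding is indeed the best response regardless of what the others do.

8.28 dollars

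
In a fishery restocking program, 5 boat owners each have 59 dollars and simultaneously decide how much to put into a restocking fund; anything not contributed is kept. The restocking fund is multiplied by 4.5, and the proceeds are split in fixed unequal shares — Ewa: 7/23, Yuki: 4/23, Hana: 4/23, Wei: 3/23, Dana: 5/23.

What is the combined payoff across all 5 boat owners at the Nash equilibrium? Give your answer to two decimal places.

For player j, contributing a unit is worthwhile iff 4.5 × (j's share) ≥ 1, i.e. iff j's share is at least 0.2222.
The only share above 0.2222 is Ewa's 7/23, contributing 59; the remaining 4 contribute 0. Total contributed: 59.
The restocking fund pays out 4.5 × 59 = 265.50 in total (split across the unequal shares, but the aggregate is all that matters for the group sum).
The 4 free-riders keep 59 each, adding 236. Group total = 236 + 265.50 = 501.50.

501.50 dollars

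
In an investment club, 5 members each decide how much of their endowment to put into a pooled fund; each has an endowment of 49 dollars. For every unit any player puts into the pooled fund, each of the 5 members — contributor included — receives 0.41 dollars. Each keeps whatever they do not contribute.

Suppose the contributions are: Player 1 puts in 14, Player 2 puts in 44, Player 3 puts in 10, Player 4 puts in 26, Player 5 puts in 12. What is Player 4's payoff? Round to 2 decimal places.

66.46 dollars

Total contributed: 14 + 44 + 10 + 26 + 12 = 106.
Each receives 0.41 × 106 = 43.46 from the pooled fund.
Player 4 keeps 49 − 26 = 23, so Player 4's payoff is 23 + 43.46 = 66.46.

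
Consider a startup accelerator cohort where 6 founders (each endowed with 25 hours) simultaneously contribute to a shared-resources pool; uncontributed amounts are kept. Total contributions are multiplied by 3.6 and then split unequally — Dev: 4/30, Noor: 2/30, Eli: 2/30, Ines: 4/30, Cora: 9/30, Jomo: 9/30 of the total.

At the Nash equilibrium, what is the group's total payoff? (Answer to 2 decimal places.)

280.00 hours

Each unit j contributes comes back to j as 3.6 × (j's share), so j prefers to contribute only if that share exceeds 1/3.6 = 0.2778; otherwise keeping the unit dominates.
Cora and Jomo clear that bar, contributing 25 each; the remaining 4 contribute 0. Total contributed: 50.
The shared-resources pool pays out 3.6 × 50 = 180.00 in total (split across the unequal shares, but the aggregate is all that matters for the group sum).
The 4 free-riders keep 25 each, adding 100. Group total = 100 + 180.00 = 280.00.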